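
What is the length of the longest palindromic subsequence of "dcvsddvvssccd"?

One longest palindromic subsequence is dcsvvscd (positions 1,2,4,7,8,10,12,13); it reads the same forward and backward, and the interval DP gives dp[1][13] = 8.

8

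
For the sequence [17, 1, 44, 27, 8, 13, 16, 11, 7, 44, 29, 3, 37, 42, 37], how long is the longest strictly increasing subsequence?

Let dp[i] be the longest increasing subsequence ending at position i. Then dp = [1, 1, 2, 2, 2, 3, 4, 3, 2, 5, 5, 2, 6, 7, 6].
The maximum is 7; one witness is 1, 8, 13, 16, 29, 37, 42 at positions 2,5,6,7,11,13,14.

7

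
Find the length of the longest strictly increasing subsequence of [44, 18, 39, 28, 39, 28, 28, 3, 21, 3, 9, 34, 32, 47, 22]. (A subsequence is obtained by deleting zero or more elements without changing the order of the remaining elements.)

4

Scanning left to right, the best length ending at each element is: 44→1, 18→1, 39→2, 28→2, 39→3, 28→2, 28→2, 3→1, 21→2, 3→1, 9→2, 34→3, 32→3, 47→4, 22→3.
So the longest increasing subsequence has length 4, e.g. 18, 28, 39, 47.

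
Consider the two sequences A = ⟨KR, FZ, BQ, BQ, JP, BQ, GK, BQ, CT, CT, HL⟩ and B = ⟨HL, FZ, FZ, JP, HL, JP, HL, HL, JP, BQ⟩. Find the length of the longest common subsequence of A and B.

Backtracking the LCS table gives one alignment: FZ (A2,B3) → JP (A5,B9) → BQ (A8,B10).
So the longest common subsequence has length 3.

3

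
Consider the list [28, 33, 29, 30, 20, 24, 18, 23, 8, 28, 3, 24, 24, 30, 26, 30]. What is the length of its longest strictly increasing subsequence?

Let dp[i] be the longest increasing subsequence ending at position i. Then dp = [1, 2, 2, 3, 1, 2, 1, 2, 1, 3, 1, 3, 3, 4, 4, 5].
The maximum is 5; one witness is 20, 23, 24, 26, 30 at positions 5,8,12,15,16.

5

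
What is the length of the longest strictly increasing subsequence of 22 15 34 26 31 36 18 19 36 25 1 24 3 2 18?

4

Scanning left to right, the best length ending at each element is: 22→1, 15→1, 34→2, 26→2, 31→3, 36→4, 18→2, 19→3, 36→4, 25→4, 1→1, 24→4, 3→2, 2→2, 18→3.
So the longest increasing subsequence has length 4, e.g. 22, 26, 31, 36.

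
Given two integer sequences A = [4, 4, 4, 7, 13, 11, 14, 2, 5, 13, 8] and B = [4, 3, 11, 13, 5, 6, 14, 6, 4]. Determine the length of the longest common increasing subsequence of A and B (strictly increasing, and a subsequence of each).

A longest common strictly increasing subsequence is 4, 11, 13 (length 3); it appears in order in both A and B, and no longer such subsequence exists.

3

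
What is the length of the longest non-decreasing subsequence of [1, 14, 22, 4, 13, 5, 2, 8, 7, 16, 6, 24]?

6

Let dp[i] be the longest non-decreasing subsequence ending at position i. Then dp = [1, 2, 3, 2, 3, 3, 2, 4, 4, 5, 4, 6].
The maximum is 6; one witness is 1, 4, 5, 8, 16, 24 at positions 1,4,6,8,10,12.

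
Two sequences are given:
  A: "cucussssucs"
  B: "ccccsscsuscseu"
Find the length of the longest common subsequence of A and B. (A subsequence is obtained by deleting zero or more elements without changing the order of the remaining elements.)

A longest common subsequence is ccsssscs (length 8); the LCS DP confirms no longer common subsequence exists.

8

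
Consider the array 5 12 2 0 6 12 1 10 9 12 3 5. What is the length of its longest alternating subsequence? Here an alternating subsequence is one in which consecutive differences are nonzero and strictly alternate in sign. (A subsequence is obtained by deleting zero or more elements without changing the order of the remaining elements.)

A longest alternating subsequence is 5, 12, 2, 6, 1, 10, 9, 12, 3, 5 (positions 1,2,3,5,7,8,9,10,11,12); its 9 consecutive differences strictly alternate in sign, and length 10 is optimal.

10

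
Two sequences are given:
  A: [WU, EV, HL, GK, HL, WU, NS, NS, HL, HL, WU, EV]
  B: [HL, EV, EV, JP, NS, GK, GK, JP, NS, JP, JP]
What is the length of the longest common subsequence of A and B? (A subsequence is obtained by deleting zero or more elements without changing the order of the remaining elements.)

3

Backtracking the LCS table gives one alignment: EV (A2,B3) → GK (A4,B7) → NS (A7,B9).
So the longest common subsequence has length 3.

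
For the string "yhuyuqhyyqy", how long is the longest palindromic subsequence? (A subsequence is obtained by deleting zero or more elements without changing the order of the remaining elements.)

One longest palindromic subsequence is yhuyuhy (positions 1,2,3,4,5,7,11); it reads the same forward and backward, and the interval DP gives dp[1][11] = 7.

7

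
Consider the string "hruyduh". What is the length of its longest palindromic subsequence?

5

One longest palindromic subsequence is huduh (positions 1,3,5,6,7); it reads the same forward and backward, and the interval DP gives dp[1][7] = 5.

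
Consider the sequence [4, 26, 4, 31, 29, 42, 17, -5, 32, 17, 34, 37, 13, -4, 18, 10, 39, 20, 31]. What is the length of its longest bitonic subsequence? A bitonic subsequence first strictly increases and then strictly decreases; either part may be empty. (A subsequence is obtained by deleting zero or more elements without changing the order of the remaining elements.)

8

Let inc[i] be the LIS ending at i and dec[i] the longest strictly decreasing subsequence starting at i. inc = [1, 2, 1, 3, 3, 4, 2, 1, 4, 2, 5, 6, 2, 2, 3, 3, 7, 4, 5], dec = [2, 4, 2, 5, 4, 5, 3, 1, 4, 3, 3, 3, 2, 1, 2, 1, 2, 1, 1].
max_i inc[i]+dec[i]−1 = 8, with one witness 4, 26, 31, 42, 32, 17, 13, 10.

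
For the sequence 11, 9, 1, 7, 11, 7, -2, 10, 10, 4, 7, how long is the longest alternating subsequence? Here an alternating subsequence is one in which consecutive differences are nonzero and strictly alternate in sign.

7

A longest alternating subsequence is 11, 9, 11, 7, 10, 4, 7 (positions 1,2,5,6,8,10,11); its 6 consecutive differences strictly alternate in sign, and length 7 is optimal.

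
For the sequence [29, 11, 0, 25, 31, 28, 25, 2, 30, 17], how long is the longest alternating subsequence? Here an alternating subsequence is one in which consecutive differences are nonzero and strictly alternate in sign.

A longest alternating subsequence is 29, 11, 31, 28, 30, 17 (positions 1,2,5,6,9,10); its 5 consecutive differences strictly alternate in sign, and length 6 is optimal.

6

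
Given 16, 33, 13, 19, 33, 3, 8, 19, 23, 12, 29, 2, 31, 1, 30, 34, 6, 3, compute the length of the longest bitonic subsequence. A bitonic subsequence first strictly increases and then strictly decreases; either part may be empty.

One longest bitonic subsequence is 3, 8, 19, 23, 29, 31, 30, 6, 3 (positions 6,7,8,9,11,13,15,17,18): it rises to 31 then falls. Length 9 is optimal.

9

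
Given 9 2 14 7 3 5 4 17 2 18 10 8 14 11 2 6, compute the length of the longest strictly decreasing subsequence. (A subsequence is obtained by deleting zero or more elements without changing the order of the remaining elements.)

5

Let dp[i] be the longest decreasing subsequence ending at position i. Then dp = [1, 2, 1, 2, 3, 3, 4, 1, 5, 1, 2, 3, 2, 3, 5, 4].
The maximum is 5; one witness is 9, 7, 5, 4, 2 at positions 1,4,6,7,9.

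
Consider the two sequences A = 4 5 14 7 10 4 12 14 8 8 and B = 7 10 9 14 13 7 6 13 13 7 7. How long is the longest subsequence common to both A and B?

3

Backtracking the LCS table gives one alignment: 7 (A4,B1) → 10 (A5,B2) → 14 (A8,B4).
So the longest common subsequence has length 3.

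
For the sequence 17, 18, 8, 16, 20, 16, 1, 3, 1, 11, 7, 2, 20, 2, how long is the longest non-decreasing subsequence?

4

One longest non-decreasing subsequence is 17, 18, 20, 20 (positions 1,2,5,13), of length 4; no longer one exists.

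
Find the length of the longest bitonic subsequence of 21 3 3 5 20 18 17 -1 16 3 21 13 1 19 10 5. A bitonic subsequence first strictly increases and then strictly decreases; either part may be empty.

Let inc[i] be the LIS ending at i and dec[i] the longest strictly decreasing subsequence starting at i. inc = [1, 1, 1, 2, 3, 3, 3, 1, 3, 2, 4, 3, 2, 4, 3, 3], dec = [8, 2, 2, 3, 7, 6, 5, 1, 4, 2, 4, 3, 1, 3, 2, 1].
max_i inc[i]+dec[i]−1 = 9, with one witness 3, 5, 20, 18, 17, 16, 13, 10, 5.

9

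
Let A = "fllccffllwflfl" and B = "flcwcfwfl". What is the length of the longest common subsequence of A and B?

8

Backtracking the LCS table gives one alignment: f (A1,B1) → l (A3,B2) → c (A4,B3) → c (A5,B5) → f (A7,B6) → w (A10,B7) → f (A13,B8) → l (A14,B9).
So the longest common subsequence has length 8.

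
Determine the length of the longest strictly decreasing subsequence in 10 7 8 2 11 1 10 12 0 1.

Scanning left to right, the best length ending at each element is: 10→1, 7→2, 8→2, 2→3, 11→1, 1→4, 10→2, 12→1, 0→5, 1→4.
So the longest decreasing subsequence has length 5, e.g. 10, 7, 2, 1, 0.

5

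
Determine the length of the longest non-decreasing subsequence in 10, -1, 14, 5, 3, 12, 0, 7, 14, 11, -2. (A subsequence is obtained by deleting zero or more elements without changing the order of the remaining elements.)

4

Let dp[i] be the longest non-decreasing subsequence ending at position i. Then dp = [1, 1, 2, 2, 2, 3, 2, 3, 4, 4, 1].
The maximum is 4; one witness is -1, 5, 12, 14 at positions 2,4,6,9.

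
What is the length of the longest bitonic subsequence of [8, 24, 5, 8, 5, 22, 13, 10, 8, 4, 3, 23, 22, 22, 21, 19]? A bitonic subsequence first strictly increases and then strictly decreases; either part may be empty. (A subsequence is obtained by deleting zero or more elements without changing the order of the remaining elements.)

Let inc[i] be the LIS ending at i and dec[i] the longest strictly decreasing subsequence starting at i. inc = [1, 2, 1, 2, 1, 3, 3, 3, 2, 1, 1, 4, 4, 4, 4, 4], dec = [4, 7, 3, 4, 3, 6, 5, 4, 3, 2, 1, 4, 3, 3, 2, 1].
max_i inc[i]+dec[i]−1 = 8, with one witness 8, 24, 22, 13, 10, 8, 4, 3.

8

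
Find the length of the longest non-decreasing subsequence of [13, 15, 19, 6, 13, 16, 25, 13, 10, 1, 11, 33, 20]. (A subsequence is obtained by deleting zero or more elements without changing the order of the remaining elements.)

5

Scanning left to right, the best length ending at each element is: 13→1, 15→2, 19→3, 6→1, 13→2, 16→3, 25→4, 13→3, 10→2, 1→1, 11→3, 33→5, 20→4.
So the longest non-decreasing subsequence has length 5, e.g. 13, 15, 19, 25, 33.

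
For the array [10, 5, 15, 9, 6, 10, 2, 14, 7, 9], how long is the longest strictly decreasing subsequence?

Let dp[i] be the longest decreasing subsequence ending at position i. Then dp = [1, 2, 1, 2, 3, 2, 4, 2, 3, 3].
The maximum is 4; one witness is 10, 9, 6, 2 at positions 1,4,5,7.

4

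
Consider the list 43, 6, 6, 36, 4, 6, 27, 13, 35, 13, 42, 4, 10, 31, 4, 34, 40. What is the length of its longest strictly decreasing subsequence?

6

One longest decreasing subsequence is 43, 36, 27, 13, 10, 4 (positions 1,4,7,8,13,15), of length 6; no longer one exists.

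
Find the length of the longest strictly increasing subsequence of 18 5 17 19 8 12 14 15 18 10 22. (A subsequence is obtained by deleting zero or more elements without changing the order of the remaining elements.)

Let dp[i] be the longest increasing subsequence ending at position i. Then dp = [1, 1, 2, 3, 2, 3, 4, 5, 6, 3, 7].
The maximum is 7; one witness is 5, 8, 12, 14, 15, 18, 22 at positions 2,5,6,7,8,9,11.

7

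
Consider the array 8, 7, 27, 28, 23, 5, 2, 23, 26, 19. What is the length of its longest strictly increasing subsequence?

Let dp[i] be the longest increasing subsequence ending at position i. Then dp = [1, 1, 2, 3, 2, 1, 1, 2, 3, 2].
The maximum is 3; one witness is 8, 27, 28 at positions 1,3,4.

3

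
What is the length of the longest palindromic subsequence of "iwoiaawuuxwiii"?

One longest palindromic subsequence is iiwuuwii (positions 1,4,7,8,9,11,13,14); it reads the same forward and backward, and the interval DP gives dp[1][14] = 8.

8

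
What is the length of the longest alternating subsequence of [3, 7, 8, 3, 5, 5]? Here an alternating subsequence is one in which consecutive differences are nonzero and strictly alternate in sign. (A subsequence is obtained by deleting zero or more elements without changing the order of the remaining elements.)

A longest alternating subsequence is 3, 7, 3, 5 (positions 1,2,4,5); its 3 consecutive differences strictly alternate in sign, and length 4 is optimal.

4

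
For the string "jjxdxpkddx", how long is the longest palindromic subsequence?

One longest palindromic subsequence is xdddx (positions 3,4,8,9,10); it reads the same forward and backward, and the interval DP gives dp[1][10] = 5.

5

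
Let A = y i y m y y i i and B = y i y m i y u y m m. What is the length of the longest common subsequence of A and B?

6

A longest common subsequence is yiymyy (length 6); the LCS DP confirms no longer common subsequence exists.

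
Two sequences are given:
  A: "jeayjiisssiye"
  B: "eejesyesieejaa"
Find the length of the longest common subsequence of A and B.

Backtracking the LCS table gives one alignment: j (A1,B3) → e (A2,B4) → y (A4,B6) → s (A10,B8) → i (A11,B9) → e (A13,B11).
So the longest common subsequence has length 6.

6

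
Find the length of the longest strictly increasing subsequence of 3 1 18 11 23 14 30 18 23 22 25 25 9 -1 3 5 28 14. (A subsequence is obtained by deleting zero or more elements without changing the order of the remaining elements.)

One longest increasing subsequence is 3, 11, 14, 18, 23, 25, 28 (positions 1,4,6,8,9,11,17), of length 7; no longer one exists.

7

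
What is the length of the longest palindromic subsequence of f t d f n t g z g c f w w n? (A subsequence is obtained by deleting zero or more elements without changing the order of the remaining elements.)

One longest palindromic subsequence is ngzgn (positions 5,7,8,9,14); it reads the same forward and backward, and the interval DP gives dp[1][14] = 5.

5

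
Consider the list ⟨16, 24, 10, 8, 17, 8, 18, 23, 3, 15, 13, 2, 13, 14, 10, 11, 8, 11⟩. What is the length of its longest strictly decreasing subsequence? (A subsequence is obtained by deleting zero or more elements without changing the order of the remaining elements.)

6

Let dp[i] be the longest decreasing subsequence ending at position i. Then dp = [1, 1, 2, 3, 2, 3, 2, 2, 4, 3, 4, 5, 4, 4, 5, 5, 6, 5].
The maximum is 6; one witness is 24, 17, 15, 13, 10, 8 at positions 2,5,10,11,15,17.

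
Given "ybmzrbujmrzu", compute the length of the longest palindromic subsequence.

5

One longest palindromic subsequence is zrmrz (positions 4,5,9,10,11); it reads the same forward and backward, and the interval DP gives dp[1][12] = 5.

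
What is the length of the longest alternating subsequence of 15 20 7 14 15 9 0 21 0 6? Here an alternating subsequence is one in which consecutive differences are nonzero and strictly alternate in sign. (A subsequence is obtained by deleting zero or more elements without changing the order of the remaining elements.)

8

Track the best alternating length ending on an up-step vs a down-step at each position: up/down = 1/1, 2/1, 1/3, 4/3, 4/3, 4/5, 1/5, 6/1, 1/7, 8/7.
The maximum over both is 8; one such subsequence is 15, 20, 7, 14, 9, 21, 0, 6.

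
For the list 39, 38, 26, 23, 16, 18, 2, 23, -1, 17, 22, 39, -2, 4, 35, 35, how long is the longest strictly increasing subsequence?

4

Let dp[i] be the longest increasing subsequence ending at position i. Then dp = [1, 1, 1, 1, 1, 2, 1, 3, 1, 2, 3, 4, 1, 2, 4, 4].
The maximum is 4; one witness is 16, 18, 23, 39 at positions 5,6,8,12.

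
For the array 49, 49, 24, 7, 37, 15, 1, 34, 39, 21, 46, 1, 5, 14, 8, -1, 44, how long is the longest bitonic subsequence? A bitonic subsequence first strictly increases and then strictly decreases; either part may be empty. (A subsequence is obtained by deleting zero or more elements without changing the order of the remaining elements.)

8

One longest bitonic subsequence is 7, 15, 34, 39, 21, 14, 8, -1 (positions 4,6,8,9,10,14,15,16): it rises to 39 then falls. Length 8 is optimal.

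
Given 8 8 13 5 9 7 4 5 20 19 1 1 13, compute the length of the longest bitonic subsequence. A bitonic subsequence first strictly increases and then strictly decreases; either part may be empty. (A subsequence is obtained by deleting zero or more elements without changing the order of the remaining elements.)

6

Let inc[i] be the LIS ending at i and dec[i] the longest strictly decreasing subsequence starting at i. inc = [1, 1, 2, 1, 2, 2, 1, 2, 3, 3, 1, 1, 3], dec = [4, 4, 5, 3, 4, 3, 2, 2, 3, 2, 1, 1, 1].
max_i inc[i]+dec[i]−1 = 6, with one witness 8, 13, 9, 7, 5, 1.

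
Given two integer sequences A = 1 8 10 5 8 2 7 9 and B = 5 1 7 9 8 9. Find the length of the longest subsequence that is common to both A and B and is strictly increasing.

3

A longest common strictly increasing subsequence is 5, 7, 9 (length 3); it appears in order in both A and B, and no longer such subsequence exists.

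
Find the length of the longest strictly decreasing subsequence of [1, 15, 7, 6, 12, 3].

4

Scanning left to right, the best length ending at each element is: 1→1, 15→1, 7→2, 6→3, 12→2, 3→4.
So the longest decreasing subsequence has length 4, e.g. 15, 7, 6, 3.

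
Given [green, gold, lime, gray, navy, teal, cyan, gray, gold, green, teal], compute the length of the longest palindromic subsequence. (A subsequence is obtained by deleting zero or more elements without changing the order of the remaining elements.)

7

One longest palindromic subsequence is green gold gray cyan gray gold green (positions 1,2,4,7,8,9,10); it reads the same forward and backward, and the interval DP gives dp[1][11] = 7.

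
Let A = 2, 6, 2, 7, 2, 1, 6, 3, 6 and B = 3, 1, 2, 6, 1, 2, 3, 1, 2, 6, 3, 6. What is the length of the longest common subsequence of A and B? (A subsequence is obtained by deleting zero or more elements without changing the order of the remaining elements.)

7

Backtracking the LCS table gives one alignment: 2 (A1,B3) → 6 (A2,B4) → 2 (A3,B6) → 2 (A5,B9) → 6 (A7,B10) → 3 (A8,B11) → 6 (A9,B12).
So the longest common subsequence has length 7.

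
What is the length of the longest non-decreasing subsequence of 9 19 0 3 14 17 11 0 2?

One longest non-decreasing subsequence is 0, 3, 14, 17 (positions 3,4,5,6), of length 4; no longer one exists.

4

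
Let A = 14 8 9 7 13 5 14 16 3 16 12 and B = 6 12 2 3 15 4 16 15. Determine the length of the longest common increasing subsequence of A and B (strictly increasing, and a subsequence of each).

2

For each value that appears in both, track the longest common increasing run ending there.
The best achievable length is 2; one witness is 3, 16 (A-positions 9,10, B-positions 4,7).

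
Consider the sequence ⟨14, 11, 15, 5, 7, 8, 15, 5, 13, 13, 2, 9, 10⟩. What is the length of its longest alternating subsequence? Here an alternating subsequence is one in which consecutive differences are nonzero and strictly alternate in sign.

9

A longest alternating subsequence is 14, 11, 15, 5, 7, 5, 13, 2, 9 (positions 1,2,3,4,5,8,9,11,12); its 8 consecutive differences strictly alternate in sign, and length 9 is optimal.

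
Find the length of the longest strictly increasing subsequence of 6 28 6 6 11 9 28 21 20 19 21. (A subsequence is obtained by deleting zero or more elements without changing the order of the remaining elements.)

Scanning left to right, the best length ending at each element is: 6→1, 28→2, 6→1, 6→1, 11→2, 9→2, 28→3, 21→3, 20→3, 19→3, 21→4.
So the longest increasing subsequence has length 4, e.g. 6, 11, 20, 21.

4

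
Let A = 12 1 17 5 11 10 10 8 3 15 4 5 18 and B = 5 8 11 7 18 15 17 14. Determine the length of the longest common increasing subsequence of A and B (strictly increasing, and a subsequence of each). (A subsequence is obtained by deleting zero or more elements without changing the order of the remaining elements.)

A longest common strictly increasing subsequence is 5, 8, 18 (length 3); it appears in order in both A and B, and no longer such subsequence exists.

3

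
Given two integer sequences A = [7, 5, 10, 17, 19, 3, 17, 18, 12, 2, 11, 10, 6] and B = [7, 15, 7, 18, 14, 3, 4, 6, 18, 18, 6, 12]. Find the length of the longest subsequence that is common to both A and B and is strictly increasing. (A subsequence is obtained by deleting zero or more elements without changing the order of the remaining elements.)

2

For each value that appears in both, track the longest common increasing run ending there.
The best achievable length is 2; one witness is 7, 18 (A-positions 1,8, B-positions 1,4).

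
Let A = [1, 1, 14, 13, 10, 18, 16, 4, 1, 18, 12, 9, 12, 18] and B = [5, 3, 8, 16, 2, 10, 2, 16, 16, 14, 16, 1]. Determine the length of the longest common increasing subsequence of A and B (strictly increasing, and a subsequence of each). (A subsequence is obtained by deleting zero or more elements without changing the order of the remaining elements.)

2

A longest common strictly increasing subsequence is 10, 16 (length 2); it appears in order in both A and B, and no longer such subsequence exists.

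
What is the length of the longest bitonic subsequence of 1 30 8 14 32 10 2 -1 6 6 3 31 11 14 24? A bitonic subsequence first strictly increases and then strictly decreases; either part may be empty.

7

Let inc[i] be the LIS ending at i and dec[i] the longest strictly decreasing subsequence starting at i. inc = [1, 2, 2, 3, 4, 3, 2, 1, 3, 3, 3, 4, 4, 5, 6], dec = [2, 5, 3, 4, 4, 3, 2, 1, 2, 2, 1, 2, 1, 1, 1].
max_i inc[i]+dec[i]−1 = 7, with one witness 1, 8, 14, 32, 10, 6, 3.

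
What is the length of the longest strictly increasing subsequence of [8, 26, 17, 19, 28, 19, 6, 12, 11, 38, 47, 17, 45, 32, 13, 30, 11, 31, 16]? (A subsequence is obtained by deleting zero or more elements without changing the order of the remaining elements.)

One longest increasing subsequence is 8, 17, 19, 28, 38, 47 (positions 1,3,4,5,10,11), of length 6; no longer one exists.

6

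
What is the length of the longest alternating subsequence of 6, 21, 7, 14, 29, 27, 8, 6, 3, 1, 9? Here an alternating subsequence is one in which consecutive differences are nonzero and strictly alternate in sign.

Track the best alternating length ending on an up-step vs a down-step at each position: up/down = 1/1, 2/1, 2/3, 4/3, 4/1, 4/5, 4/5, 1/5, 1/5, 1/5, 6/5.
The maximum over both is 6; one such subsequence is 6, 21, 7, 14, 8, 9.

6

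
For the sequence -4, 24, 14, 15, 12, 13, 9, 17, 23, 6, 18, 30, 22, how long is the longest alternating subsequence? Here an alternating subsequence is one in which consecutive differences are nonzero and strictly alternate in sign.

11

Track the best alternating length ending on an up-step vs a down-step at each position: up/down = 1/1, 2/1, 2/3, 4/3, 2/5, 6/5, 2/7, 8/3, 8/3, 2/9, 10/9, 10/1, 10/11.
The maximum over both is 11; one such subsequence is -4, 24, 14, 15, 12, 13, 9, 17, 6, 30, 22.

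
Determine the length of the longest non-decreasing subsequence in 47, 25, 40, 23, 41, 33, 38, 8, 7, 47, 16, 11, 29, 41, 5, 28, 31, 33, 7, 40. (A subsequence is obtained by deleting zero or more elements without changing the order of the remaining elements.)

Let dp[i] be the longest non-decreasing subsequence ending at position i. Then dp = [1, 1, 2, 1, 3, 2, 3, 1, 1, 4, 2, 2, 3, 4, 1, 3, 4, 5, 2, 6].
The maximum is 6; one witness is 8, 16, 29, 31, 33, 40 at positions 8,11,13,17,18,20.

6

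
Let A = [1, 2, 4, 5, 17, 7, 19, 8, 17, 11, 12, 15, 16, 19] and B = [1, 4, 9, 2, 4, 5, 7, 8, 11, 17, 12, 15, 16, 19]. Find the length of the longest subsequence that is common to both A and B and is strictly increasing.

For each value that appears in both, track the longest common increasing run ending there.
The best achievable length is 11; one witness is 1, 2, 4, 5, 7, 8, 11, 12, 15, 16, 19 (A-positions 1,2,3,4,6,8,10,11,12,13,14, B-positions 1,4,5,6,7,8,9,11,12,13,14).

11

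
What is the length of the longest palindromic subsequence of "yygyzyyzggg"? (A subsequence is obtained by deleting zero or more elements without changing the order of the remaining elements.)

Using dp[i][j] = 2 + dp[i+1][j−1] if the ends match, else max(dp[i+1][j], dp[i][j−1]):
dp[1][11] = 6. A witness is gzyyzg at positions 3,5,6,7,8,11.

6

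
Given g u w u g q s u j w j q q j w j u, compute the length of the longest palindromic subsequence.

One longest palindromic subsequence is ujwjqqjwju (positions 2,9,10,11,12,13,14,15,16,17); it reads the same forward and backward, and the interval DP gives dp[1][17] = 10.

10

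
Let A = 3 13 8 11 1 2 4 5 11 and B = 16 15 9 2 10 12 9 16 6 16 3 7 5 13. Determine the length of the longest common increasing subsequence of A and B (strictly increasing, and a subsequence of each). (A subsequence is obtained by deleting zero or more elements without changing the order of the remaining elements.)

For each value that appears in both, track the longest common increasing run ending there.
The best achievable length is 2; one witness is 2, 5 (A-positions 6,8, B-positions 4,13).

2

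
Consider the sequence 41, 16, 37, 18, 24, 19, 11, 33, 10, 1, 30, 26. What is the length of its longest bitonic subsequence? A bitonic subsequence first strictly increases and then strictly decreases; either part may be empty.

7

Let inc[i] be the LIS ending at i and dec[i] the longest strictly decreasing subsequence starting at i. inc = [1, 1, 2, 2, 3, 3, 1, 4, 1, 1, 4, 4], dec = [7, 4, 6, 4, 5, 4, 3, 3, 2, 1, 2, 1].
max_i inc[i]+dec[i]−1 = 7, with one witness 41, 37, 24, 19, 11, 10, 1.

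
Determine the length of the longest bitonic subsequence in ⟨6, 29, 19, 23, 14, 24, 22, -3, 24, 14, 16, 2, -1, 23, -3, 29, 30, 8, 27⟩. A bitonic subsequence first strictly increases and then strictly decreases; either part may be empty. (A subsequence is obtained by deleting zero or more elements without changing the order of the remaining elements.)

Let inc[i] be the LIS ending at i and dec[i] the longest strictly decreasing subsequence starting at i. inc = [1, 2, 2, 3, 2, 4, 3, 1, 4, 2, 3, 2, 2, 4, 1, 5, 6, 3, 5], dec = [4, 7, 5, 6, 4, 6, 5, 1, 5, 4, 4, 3, 2, 2, 1, 2, 2, 1, 1].
max_i inc[i]+dec[i]−1 = 9, with one witness 6, 19, 23, 24, 22, 16, 2, -1, -3.

9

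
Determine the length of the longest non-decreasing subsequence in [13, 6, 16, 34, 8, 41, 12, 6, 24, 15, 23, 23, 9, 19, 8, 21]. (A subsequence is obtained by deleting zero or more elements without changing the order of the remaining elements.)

One longest non-decreasing subsequence is 6, 8, 12, 15, 23, 23 (positions 2,5,7,10,11,12), of length 6; no longer one exists.

6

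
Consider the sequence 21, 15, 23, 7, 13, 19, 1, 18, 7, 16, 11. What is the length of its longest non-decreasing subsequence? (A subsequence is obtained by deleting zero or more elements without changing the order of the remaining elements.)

3

One longest non-decreasing subsequence is 7, 13, 19 (positions 4,5,6), of length 3; no longer one exists.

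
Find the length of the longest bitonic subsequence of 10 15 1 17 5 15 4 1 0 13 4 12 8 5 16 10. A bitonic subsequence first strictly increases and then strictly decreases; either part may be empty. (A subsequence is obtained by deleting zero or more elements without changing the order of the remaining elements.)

One longest bitonic subsequence is 10, 15, 17, 15, 13, 12, 8, 5 (positions 1,2,4,6,10,12,13,14): it rises to 17 then falls. Length 8 is optimal.

8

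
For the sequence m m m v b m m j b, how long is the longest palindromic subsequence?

5

One longest palindromic subsequence is mmbmm (positions 2,3,5,6,7); it reads the same forward and backward, and the interval DP gives dp[1][9] = 5.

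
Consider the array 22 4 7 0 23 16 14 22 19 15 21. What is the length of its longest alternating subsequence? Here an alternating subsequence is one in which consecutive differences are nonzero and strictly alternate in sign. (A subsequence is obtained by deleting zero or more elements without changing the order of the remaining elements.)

Track the best alternating length ending on an up-step vs a down-step at each position: up/down = 1/1, 1/2, 3/2, 1/4, 5/1, 5/6, 5/6, 7/6, 7/8, 7/8, 9/8.
The maximum over both is 9; one such subsequence is 22, 4, 7, 0, 23, 16, 22, 19, 21.

9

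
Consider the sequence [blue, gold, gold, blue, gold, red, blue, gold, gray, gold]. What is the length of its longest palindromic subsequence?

Using dp[i][j] = 2 + dp[i+1][j−1] if the ends match, else max(dp[i+1][j], dp[i][j−1]):
dp[1][10] = 7. A witness is gold gold blue red blue gold gold at positions 2,3,4,6,7,8,10.

7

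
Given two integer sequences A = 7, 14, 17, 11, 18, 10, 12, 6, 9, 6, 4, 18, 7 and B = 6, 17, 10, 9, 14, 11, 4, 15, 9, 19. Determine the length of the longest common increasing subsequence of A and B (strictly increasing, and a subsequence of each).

2

For each value that appears in both, track the longest common increasing run ending there.
The best achievable length is 2; one witness is 6, 9 (A-positions 8,9, B-positions 1,4).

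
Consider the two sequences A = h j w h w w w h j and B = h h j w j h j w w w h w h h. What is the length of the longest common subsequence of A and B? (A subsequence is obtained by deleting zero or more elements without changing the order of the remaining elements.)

Backtracking the LCS table gives one alignment: h (A1,B2) → j (A2,B3) → w (A3,B4) → h (A4,B6) → w (A5,B9) → w (A6,B10) → w (A7,B12) → h (A8,B14).
So the longest common subsequence has length 8.

8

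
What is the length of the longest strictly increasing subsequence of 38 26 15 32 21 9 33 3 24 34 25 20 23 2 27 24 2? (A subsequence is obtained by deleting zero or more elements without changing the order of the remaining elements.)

5

Let dp[i] be the longest increasing subsequence ending at position i. Then dp = [1, 1, 1, 2, 2, 1, 3, 1, 3, 4, 4, 2, 3, 1, 5, 4, 1].
The maximum is 5; one witness is 15, 21, 24, 25, 27 at positions 3,5,9,11,15.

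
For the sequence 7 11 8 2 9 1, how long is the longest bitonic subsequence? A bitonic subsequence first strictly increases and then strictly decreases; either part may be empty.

Let inc[i] be the LIS ending at i and dec[i] the longest strictly decreasing subsequence starting at i. inc = [1, 2, 2, 1, 3, 1], dec = [3, 4, 3, 2, 2, 1].
max_i inc[i]+dec[i]−1 = 5, with one witness 7, 11, 8, 2, 1.

5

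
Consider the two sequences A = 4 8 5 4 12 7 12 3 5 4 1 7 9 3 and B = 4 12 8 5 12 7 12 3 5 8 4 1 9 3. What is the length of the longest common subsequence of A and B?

Backtracking the LCS table gives one alignment: 4 (A1,B1) → 8 (A2,B3) → 5 (A3,B4) → 12 (A5,B5) → 7 (A6,B6) → 12 (A7,B7) → 3 (A8,B8) → 5 (A9,B9) → 4 (A10,B11) → 1 (A11,B12) → 9 (A13,B13) → 3 (A14,B14).
So the longest common subsequence has length 12.

12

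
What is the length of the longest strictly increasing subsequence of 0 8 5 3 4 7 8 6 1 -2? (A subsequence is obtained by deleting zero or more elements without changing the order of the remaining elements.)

One longest increasing subsequence is 0, 3, 4, 7, 8 (positions 1,4,5,6,7), of length 5; no longer one exists.

5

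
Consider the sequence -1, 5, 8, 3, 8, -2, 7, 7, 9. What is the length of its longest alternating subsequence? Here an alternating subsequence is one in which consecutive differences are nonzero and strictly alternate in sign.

6

Track the best alternating length ending on an up-step vs a down-step at each position: up/down = 1/1, 2/1, 2/1, 2/3, 4/1, 1/5, 6/5, 6/5, 6/1.
The maximum over both is 6; one such subsequence is -1, 5, 3, 8, -2, 7.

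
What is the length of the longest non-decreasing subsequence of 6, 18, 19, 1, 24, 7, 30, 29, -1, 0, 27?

One longest non-decreasing subsequence is 6, 18, 19, 24, 30 (positions 1,2,3,5,7), of length 5; no longer one exists.

5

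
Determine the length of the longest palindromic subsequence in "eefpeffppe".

6

One longest palindromic subsequence is epffpe (positions 1,4,6,7,9,10); it reads the same forward and backward, and the interval DP gives dp[1][10] = 6.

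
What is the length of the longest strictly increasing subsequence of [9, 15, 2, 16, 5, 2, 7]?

One longest increasing subsequence is 9, 15, 16 (positions 1,2,4), of length 3; no longer one exists.

3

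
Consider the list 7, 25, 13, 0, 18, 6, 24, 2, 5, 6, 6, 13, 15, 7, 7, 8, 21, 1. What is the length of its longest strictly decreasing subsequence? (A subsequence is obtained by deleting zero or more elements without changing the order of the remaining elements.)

5

Let dp[i] be the longest decreasing subsequence ending at position i. Then dp = [1, 1, 2, 3, 2, 3, 2, 4, 4, 3, 3, 3, 3, 4, 4, 4, 3, 5].
The maximum is 5; one witness is 25, 13, 6, 2, 1 at positions 2,3,6,8,18.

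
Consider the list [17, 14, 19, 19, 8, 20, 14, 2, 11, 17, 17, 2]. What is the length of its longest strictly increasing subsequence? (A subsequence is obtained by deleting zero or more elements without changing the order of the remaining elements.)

3

Scanning left to right, the best length ending at each element is: 17→1, 14→1, 19→2, 19→2, 8→1, 20→3, 14→2, 2→1, 11→2, 17→3, 17→3, 2→1.
So the longest increasing subsequence has length 3, e.g. 17, 19, 20.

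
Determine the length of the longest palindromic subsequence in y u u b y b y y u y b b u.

9

Using dp[i][j] = 2 + dp[i+1][j−1] if the ends match, else max(dp[i+1][j], dp[i][j−1]):
dp[1][13] = 9. A witness is ubbyuybbu at positions 2,4,6,7,9,10,11,12,13.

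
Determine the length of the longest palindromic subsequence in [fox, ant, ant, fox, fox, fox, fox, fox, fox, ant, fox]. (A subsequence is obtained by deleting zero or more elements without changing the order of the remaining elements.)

Using dp[i][j] = 2 + dp[i+1][j−1] if the ends match, else max(dp[i+1][j], dp[i][j−1]):
dp[1][11] = 10. A witness is fox ant fox fox fox fox fox fox ant fox at positions 1,2,4,5,6,7,8,9,10,11.

10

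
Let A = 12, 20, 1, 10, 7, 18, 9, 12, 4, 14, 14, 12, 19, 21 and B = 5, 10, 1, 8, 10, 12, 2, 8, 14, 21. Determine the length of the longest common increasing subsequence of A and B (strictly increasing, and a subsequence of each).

5

For each value that appears in both, track the longest common increasing run ending there.
The best achievable length is 5; one witness is 1, 10, 12, 14, 21 (A-positions 3,4,8,10,14, B-positions 3,5,6,9,10).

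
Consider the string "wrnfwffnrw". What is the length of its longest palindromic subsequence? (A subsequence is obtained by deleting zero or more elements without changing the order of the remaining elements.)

One longest palindromic subsequence is wrnfffnrw (positions 1,2,3,4,6,7,8,9,10); it reads the same forward and backward, and the interval DP gives dp[1][10] = 9.

9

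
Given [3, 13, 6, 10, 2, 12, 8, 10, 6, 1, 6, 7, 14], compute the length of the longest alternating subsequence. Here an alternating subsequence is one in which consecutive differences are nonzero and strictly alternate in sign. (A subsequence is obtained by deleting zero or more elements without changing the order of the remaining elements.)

Track the best alternating length ending on an up-step vs a down-step at each position: up/down = 1/1, 2/1, 2/3, 4/3, 1/5, 6/3, 6/7, 8/7, 6/9, 1/9, 10/9, 10/9, 10/1.
The maximum over both is 10; one such subsequence is 3, 13, 6, 10, 2, 12, 8, 10, 1, 6.

10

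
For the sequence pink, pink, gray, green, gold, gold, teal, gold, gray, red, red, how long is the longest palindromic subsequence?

One longest palindromic subsequence is gray gold teal gold gray (positions 3,5,7,8,9); it reads the same forward and backward, and the interval DP gives dp[1][11] = 5.

5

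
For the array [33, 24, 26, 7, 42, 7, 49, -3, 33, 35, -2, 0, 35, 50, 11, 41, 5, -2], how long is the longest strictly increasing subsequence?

5

Let dp[i] be the longest increasing subsequence ending at position i. Then dp = [1, 1, 2, 1, 3, 1, 4, 1, 3, 4, 2, 3, 4, 5, 4, 5, 4, 2].
The maximum is 5; one witness is 24, 26, 42, 49, 50 at positions 2,3,5,7,14.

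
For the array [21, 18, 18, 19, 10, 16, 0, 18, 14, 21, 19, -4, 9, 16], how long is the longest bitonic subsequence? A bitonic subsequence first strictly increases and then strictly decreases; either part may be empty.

6

One longest bitonic subsequence is 10, 16, 18, 21, 19, 16 (positions 5,6,8,10,11,14): it rises to 21 then falls. Length 6 is optimal.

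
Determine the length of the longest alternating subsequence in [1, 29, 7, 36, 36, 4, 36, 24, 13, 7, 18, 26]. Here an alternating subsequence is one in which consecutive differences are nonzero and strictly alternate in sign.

8

A longest alternating subsequence is 1, 29, 7, 36, 4, 36, 13, 18 (positions 1,2,3,4,6,7,9,11); its 7 consecutive differences strictly alternate in sign, and length 8 is optimal.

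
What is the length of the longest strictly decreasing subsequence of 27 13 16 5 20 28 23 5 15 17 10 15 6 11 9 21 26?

6

Let dp[i] be the longest decreasing subsequence ending at position i. Then dp = [1, 2, 2, 3, 2, 1, 2, 3, 3, 3, 4, 4, 5, 5, 6, 3, 2].
The maximum is 6; one witness is 27, 20, 17, 15, 11, 9 at positions 1,5,10,12,14,15.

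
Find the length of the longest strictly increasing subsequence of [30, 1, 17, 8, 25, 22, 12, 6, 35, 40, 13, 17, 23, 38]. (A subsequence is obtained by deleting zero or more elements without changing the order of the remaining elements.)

Let dp[i] be the longest increasing subsequence ending at position i. Then dp = [1, 1, 2, 2, 3, 3, 3, 2, 4, 5, 4, 5, 6, 7].
The maximum is 7; one witness is 1, 8, 12, 13, 17, 23, 38 at positions 2,4,7,11,12,13,14.

7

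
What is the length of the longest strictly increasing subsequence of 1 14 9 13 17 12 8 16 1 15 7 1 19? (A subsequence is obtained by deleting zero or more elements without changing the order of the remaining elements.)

One longest increasing subsequence is 1, 9, 13, 17, 19 (positions 1,3,4,5,13), of length 5; no longer one exists.

5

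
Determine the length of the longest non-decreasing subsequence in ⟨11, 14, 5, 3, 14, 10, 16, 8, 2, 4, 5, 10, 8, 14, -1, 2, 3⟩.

One longest non-decreasing subsequence is 3, 4, 5, 10, 14 (positions 4,10,11,12,14), of length 5; no longer one exists.

5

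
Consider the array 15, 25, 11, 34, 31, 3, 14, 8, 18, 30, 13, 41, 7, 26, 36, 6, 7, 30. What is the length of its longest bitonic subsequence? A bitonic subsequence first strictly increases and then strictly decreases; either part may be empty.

8

One longest bitonic subsequence is 15, 25, 34, 31, 30, 13, 7, 6 (positions 1,2,4,5,10,11,13,16): it rises to 34 then falls. Length 8 is optimal.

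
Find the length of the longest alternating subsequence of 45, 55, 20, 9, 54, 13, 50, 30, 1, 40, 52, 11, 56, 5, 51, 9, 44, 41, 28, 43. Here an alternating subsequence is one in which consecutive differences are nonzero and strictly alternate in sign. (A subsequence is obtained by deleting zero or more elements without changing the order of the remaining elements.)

A longest alternating subsequence is 45, 55, 20, 54, 13, 50, 30, 40, 11, 56, 5, 51, 9, 44, 41, 43 (positions 1,2,3,5,6,7,8,10,12,13,14,15,16,17,18,20); its 15 consecutive differences strictly alternate in sign, and length 16 is optimal.

16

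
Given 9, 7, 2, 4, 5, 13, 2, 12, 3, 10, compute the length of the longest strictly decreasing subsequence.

Scanning left to right, the best length ending at each element is: 9→1, 7→2, 2→3, 4→3, 5→3, 13→1, 2→4, 12→2, 3→4, 10→3.
So the longest decreasing subsequence has length 4, e.g. 9, 7, 4, 2.

4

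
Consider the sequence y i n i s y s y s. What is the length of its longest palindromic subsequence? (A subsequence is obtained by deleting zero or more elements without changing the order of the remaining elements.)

5

One longest palindromic subsequence is sysys (positions 5,6,7,8,9); it reads the same forward and backward, and the interval DP gives dp[1][9] = 5.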